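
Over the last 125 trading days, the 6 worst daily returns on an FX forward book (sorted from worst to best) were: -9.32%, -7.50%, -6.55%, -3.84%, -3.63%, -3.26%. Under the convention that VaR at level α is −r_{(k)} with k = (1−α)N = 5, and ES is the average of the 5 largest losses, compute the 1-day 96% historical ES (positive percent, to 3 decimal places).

6.168%

The 5 worst returns sum to -30.84%.
ES = −(-30.84%) / 5 = 6.168%.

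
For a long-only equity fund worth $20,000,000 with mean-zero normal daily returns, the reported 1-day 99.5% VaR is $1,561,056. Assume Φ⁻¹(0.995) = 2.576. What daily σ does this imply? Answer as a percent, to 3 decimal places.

3.030%

VaR as a fraction: $1,561,056 / $20,000,000 = 7.805%.
σ = VaR / z = 7.805% / 2.576 = 3.030%.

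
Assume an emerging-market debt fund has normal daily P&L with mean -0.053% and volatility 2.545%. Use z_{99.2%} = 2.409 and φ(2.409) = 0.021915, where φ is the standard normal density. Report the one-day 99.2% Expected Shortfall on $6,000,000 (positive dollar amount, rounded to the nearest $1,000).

Tail multiplier: φ(z)/(1−α) = 0.021915 / 0.008 = 2.739.
ES = −(-0.053%) + 2.545% × 2.739 = 7.024%.
On $6,000,000: 0.07024 × $6,000,000 = $421,440.

$421,000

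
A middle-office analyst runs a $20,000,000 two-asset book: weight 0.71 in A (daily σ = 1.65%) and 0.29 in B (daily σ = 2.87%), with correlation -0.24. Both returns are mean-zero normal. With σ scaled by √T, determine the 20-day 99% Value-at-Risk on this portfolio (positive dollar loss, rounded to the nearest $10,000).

$2,630,000

σ_p = √(0.71²·1.65² + 0.29²·2.87² + 2·-0.24·0.71·0.29·1.65·2.87) = 1.264%.
σ_{20d} = 1.264% × √20 = 5.653%.
z(99%) = 2.326.
VaR = 2.326 × 5.653% = 13.149%; on $20,000,000 that is $2,629,800.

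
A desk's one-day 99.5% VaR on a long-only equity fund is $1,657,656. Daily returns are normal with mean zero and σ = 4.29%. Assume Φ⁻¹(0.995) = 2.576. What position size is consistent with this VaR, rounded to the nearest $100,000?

VaR as a fraction of value: z·σ = 2.576 × 4.29% = 11.051%.
Position = $1,657,656 / 0.11051 = $15,000,000.

$15,000,000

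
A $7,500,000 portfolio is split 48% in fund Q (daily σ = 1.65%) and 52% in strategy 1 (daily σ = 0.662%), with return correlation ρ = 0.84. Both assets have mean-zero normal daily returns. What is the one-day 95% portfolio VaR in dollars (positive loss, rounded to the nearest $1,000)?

$135,000

σ_p² = 0.48²·1.65² + 0.52²·0.662² + 2·0.84·0.48·0.52·1.65·0.662 = 1.2038 (%²).
σ_p = √1.2038 = 1.097%.
At 95%, z = 1.645.
VaR = 1.645 × 1.097% = 1.805%; on $7,500,000 that is $135,375.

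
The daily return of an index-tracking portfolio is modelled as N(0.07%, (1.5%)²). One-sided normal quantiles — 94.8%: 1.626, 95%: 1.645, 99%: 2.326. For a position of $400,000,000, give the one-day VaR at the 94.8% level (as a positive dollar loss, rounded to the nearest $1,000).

$9,476,000

VaR = −μ + z·σ = −(0.07%) + 1.626 × 1.5% = 2.369%.
On $400,000,000: 0.02369 × $400,000,000 = $9,476,000.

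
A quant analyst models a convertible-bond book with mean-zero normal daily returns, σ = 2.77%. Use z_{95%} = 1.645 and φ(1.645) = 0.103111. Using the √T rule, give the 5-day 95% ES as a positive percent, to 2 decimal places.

12.77%

σ_{5d} = 2.77% × √5 = 6.194%.
ES multiplier = φ(z)/(1−α) = 0.103111/0.05 = 2.062.
ES = 6.194% × 2.062 = 12.772%.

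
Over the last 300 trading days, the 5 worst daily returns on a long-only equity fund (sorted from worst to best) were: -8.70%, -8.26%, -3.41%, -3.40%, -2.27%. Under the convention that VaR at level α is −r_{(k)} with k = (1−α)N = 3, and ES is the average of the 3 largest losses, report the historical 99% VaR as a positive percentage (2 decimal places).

3.41%

k = 3; the 3rd lowest return is -3.41%, so VaR = 3.41%.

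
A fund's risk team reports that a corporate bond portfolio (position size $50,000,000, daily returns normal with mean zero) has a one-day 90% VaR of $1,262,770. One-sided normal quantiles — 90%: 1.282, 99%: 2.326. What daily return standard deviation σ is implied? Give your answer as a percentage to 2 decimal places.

1.97%

VaR as a fraction: $1,262,770 / $50,000,000 = 2.526%.
σ = VaR / z = 2.526% / 1.282 = 1.970%.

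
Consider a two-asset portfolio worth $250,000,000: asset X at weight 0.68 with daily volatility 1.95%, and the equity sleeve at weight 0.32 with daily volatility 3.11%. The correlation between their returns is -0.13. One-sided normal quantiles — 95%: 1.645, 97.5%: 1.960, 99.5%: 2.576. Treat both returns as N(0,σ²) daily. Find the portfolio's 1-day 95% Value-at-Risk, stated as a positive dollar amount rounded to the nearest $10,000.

σ_p² = 0.68²·1.95² + 0.32²·3.11² + 2·-0.13·0.68·0.32·1.95·3.11 = 2.4056 (%²).
σ_p = √2.4056 = 1.551%.
VaR = 1.645 × 1.551% = 2.551%; on $250,000,000 that is $6,377,500.

$6,380,000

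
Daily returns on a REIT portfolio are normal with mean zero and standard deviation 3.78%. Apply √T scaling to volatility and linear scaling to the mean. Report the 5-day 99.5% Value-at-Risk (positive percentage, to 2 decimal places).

21.77%

At 99.5%, z = 2.576.
σ_{5d} = 3.78% × √5 = 8.452%.
VaR = 2.576 × 8.452% = 21.772%.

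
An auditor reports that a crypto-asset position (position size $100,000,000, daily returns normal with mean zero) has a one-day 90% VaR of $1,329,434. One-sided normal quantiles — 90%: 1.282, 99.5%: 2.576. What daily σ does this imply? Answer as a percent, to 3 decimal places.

1.037%

VaR as a fraction: $1,329,434 / $100,000,000 = 1.329%.
σ = VaR / z = 1.329% / 1.282 = 1.037%.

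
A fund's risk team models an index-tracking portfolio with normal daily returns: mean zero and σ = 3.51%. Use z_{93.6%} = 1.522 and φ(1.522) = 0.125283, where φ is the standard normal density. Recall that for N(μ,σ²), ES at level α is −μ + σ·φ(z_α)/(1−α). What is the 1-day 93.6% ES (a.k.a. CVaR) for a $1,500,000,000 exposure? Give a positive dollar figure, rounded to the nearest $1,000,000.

Tail multiplier: φ(z)/(1−α) = 0.125283 / 0.064 = 1.958.
ES = 3.51% × 1.958 = 6.873%.
On $1,500,000,000: 0.06873 × $1,500,000,000 = $103,095,000.

$103,000,000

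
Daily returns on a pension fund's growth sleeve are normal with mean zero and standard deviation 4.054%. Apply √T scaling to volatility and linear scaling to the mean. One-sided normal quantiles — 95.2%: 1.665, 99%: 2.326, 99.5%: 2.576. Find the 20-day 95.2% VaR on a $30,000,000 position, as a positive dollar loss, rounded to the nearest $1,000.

σ_{20d} = 4.054% × √20 = 18.130%.
VaR = 1.665 × 18.130% = 30.186%.
On $30,000,000: 0.30186 × $30,000,000 = $9,055,800.

$9,056,000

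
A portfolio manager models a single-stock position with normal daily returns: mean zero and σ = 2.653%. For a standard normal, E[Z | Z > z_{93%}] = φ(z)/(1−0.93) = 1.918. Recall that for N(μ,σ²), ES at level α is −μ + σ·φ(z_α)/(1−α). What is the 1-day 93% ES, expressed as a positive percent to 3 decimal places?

ES = 2.653% × 1.918 = 5.088%.

5.088%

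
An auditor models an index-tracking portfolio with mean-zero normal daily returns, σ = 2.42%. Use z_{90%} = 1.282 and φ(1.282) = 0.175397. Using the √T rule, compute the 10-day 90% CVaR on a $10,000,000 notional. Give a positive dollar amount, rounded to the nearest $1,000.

$1,342,000

σ_{10d} = 2.42% × √10 = 7.653%.
ES multiplier = φ(z)/(1−α) = 0.175397/0.1 = 1.754.
ES = 7.653% × 1.754 = 13.423%; on $10,000,000: $1,342,300.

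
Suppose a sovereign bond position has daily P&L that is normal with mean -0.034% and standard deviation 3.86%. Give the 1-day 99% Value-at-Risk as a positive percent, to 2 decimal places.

At 99% one-sided, z = 2.326.
VaR = −μ + z·σ = −(-0.034%) + 2.326 × 3.86% = 9.012%.

9.01%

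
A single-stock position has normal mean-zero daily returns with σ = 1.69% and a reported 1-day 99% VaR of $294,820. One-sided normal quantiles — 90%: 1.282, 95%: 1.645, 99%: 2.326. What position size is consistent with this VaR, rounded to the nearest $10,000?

VaR as a fraction of value: z·σ = 2.326 × 1.69% = 3.93094%.
Position = $294,820 / 0.0393094 = $7,499,987.

$7,500,000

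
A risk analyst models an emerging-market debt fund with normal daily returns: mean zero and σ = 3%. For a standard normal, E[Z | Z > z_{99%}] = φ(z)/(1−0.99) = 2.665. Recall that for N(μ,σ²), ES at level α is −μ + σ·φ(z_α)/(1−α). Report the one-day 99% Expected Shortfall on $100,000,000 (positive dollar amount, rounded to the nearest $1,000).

ES = 3% × 2.665 = 7.995%.
On $100,000,000: 0.07995 × $100,000,000 = $7,995,000.

$7,995,000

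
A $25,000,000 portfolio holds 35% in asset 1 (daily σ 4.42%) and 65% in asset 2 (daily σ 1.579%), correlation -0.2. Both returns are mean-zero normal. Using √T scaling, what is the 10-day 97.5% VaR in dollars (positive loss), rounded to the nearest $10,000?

σ_p = √(0.35²·4.42² + 0.65²·1.579² + 2·-0.2·0.35·0.65·4.42·1.579) = 1.677%.
σ_{10d} = 1.677% × √10 = 5.303%.
z(97.5%) = 1.960.
VaR = 1.960 × 5.303% = 10.394%; on $25,000,000 that is $2,598,500.

$2,600,000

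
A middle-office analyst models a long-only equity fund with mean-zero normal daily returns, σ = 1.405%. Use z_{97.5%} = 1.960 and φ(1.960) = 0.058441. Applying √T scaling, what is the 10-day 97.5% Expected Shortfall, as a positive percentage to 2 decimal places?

σ_{10d} = 1.405% × √10 = 4.443%.
ES multiplier = φ(z)/(1−α) = 0.058441/0.025 = 2.338.
ES = 4.443% × 2.338 = 10.388%.

10.39%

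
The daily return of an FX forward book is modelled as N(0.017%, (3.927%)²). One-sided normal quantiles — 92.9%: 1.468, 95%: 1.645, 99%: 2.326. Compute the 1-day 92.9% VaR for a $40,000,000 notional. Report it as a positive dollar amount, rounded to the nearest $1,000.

VaR = −μ + z·σ = −(0.017%) + 1.468 × 3.927% = 5.748%.
On $40,000,000: 0.05748 × $40,000,000 = $2,299,200.

$2,299,000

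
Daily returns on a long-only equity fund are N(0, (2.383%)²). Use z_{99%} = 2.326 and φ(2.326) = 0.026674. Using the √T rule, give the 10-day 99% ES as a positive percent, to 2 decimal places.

σ_{10d} = 2.383% × √10 = 7.536%.
ES multiplier = φ(z)/(1−α) = 0.026674/0.01 = 2.667.
ES = 7.536% × 2.667 = 20.099%.

20.10%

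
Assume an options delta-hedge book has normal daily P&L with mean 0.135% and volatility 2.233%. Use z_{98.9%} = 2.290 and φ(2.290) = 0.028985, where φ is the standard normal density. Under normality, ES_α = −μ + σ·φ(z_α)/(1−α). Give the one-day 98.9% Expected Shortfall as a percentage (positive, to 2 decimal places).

Tail multiplier: φ(z)/(1−α) = 0.028985 / 0.011 = 2.635.
ES = −(0.135%) + 2.233% × 2.635 = 5.749%.

5.75%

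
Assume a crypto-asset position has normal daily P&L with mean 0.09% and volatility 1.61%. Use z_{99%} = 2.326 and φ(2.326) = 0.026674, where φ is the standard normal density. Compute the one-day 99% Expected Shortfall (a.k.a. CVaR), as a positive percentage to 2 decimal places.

Tail multiplier: φ(z)/(1−α) = 0.026674 / 0.01 = 2.667.
ES = −(0.09%) + 1.61% × 2.667 = 4.204%.

4.20%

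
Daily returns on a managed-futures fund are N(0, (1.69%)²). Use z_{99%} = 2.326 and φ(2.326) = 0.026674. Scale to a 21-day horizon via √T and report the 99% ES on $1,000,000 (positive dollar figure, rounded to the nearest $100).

$206,600

σ_{21d} = 1.69% × √21 = 7.745%.
ES multiplier = φ(z)/(1−α) = 0.026674/0.01 = 2.667.
ES = 7.745% × 2.667 = 20.656%; on $1,000,000: $206,560.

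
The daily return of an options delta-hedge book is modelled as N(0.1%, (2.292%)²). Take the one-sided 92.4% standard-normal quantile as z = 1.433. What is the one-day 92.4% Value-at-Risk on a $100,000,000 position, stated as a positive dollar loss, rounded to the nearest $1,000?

$3,184,000

VaR = −μ + z·σ = −(0.1%) + 1.433 × 2.292% = 3.184%.
On $100,000,000: 0.03184 × $100,000,000 = $3,184,000.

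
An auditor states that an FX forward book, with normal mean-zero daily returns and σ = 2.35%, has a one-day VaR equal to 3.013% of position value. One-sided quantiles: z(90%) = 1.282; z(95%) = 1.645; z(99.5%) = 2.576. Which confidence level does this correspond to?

Implied z = VaR/σ = 3.013 / 2.35 = 1.282.
This matches z(90%) = 1.282.

90%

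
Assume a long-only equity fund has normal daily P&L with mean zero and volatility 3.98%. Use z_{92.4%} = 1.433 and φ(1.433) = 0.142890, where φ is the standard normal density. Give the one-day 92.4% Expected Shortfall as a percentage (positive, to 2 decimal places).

7.48%

Tail multiplier: φ(z)/(1−α) = 0.142890 / 0.076 = 1.880.
ES = 3.98% × 1.880 = 7.482%.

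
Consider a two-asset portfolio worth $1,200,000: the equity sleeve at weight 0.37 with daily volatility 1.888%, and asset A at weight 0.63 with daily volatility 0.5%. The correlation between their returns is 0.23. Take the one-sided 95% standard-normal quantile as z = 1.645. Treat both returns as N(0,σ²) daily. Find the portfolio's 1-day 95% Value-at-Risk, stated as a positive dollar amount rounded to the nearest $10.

$16,380

σ_p² = 0.37²·1.888² + 0.63²·0.5² + 2·0.23·0.37·0.63·1.888·0.5 = 0.6884 (%²).
σ_p = √0.6884 = 0.830%.
VaR = 1.645 × 0.830% = 1.365%; on $1,200,000 that is $16,380.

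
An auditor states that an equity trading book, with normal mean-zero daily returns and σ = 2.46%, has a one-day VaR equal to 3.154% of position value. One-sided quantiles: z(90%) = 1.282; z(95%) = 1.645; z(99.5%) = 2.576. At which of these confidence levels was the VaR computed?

90%

Implied z = VaR/σ = 3.154 / 2.46 = 1.282.
This matches z(90%) = 1.282.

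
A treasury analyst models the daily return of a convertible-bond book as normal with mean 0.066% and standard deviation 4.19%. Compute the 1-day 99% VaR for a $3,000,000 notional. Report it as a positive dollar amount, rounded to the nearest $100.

$290,400

At 99% one-sided, z = 2.326.
VaR = −μ + z·σ = −(0.066%) + 2.326 × 4.19% = 9.680%.
On $3,000,000: 0.09680 × $3,000,000 = $290,400.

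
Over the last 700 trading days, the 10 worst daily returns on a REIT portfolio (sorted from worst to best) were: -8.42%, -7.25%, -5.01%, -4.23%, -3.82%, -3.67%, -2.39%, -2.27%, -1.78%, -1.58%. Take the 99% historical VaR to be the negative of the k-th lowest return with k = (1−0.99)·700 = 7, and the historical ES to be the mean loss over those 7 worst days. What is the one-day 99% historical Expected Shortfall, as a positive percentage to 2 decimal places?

4.97%

The 7 worst returns sum to -34.79%.
ES = −(-34.79%) / 7 = 4.97%.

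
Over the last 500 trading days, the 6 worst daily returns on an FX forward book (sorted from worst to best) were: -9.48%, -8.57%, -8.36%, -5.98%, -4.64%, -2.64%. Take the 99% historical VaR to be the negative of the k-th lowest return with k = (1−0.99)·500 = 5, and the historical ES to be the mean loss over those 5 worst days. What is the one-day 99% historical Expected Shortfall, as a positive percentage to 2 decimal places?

The 5 worst returns sum to -37.03%.
ES = −(-37.03%) / 5 = 7.406% ≈ 7.41%.

7.41%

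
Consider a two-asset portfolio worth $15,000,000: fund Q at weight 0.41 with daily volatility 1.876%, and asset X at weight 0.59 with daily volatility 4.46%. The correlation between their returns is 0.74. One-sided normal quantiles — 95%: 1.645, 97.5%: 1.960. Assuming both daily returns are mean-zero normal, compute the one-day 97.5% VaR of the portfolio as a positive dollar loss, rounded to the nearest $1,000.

σ_p² = 0.41²·1.876² + 0.59²·4.46² + 2·0.74·0.41·0.59·1.876·4.46 = 10.5113 (%²).
σ_p = √10.5113 = 3.242%.
VaR = 1.960 × 3.242% = 6.354%; on $15,000,000 that is $953,100.

$953,000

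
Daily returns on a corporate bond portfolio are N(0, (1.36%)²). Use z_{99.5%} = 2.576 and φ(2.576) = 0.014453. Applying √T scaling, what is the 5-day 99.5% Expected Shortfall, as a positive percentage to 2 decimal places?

σ_{5d} = 1.36% × √5 = 3.041%.
ES multiplier = φ(z)/(1−α) = 0.014453/0.005 = 2.891.
ES = 3.041% × 2.891 = 8.792%.

8.79%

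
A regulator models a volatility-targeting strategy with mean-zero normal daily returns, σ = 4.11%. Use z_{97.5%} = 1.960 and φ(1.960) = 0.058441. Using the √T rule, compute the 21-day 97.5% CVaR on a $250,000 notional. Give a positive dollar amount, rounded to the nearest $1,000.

$110,000

σ_{21d} = 4.11% × √21 = 18.834%.
ES multiplier = φ(z)/(1−α) = 0.058441/0.025 = 2.338.
ES = 18.834% × 2.338 = 44.034%; on $250,000: $110,085.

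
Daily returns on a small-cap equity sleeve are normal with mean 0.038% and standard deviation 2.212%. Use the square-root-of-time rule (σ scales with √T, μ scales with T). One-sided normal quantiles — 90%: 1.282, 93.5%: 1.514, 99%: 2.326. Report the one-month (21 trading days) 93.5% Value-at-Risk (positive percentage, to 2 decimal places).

σ_{21d} = 2.212% × √21 = 10.137%; μ_{21d} = 21 × 0.038% = 0.798%.
VaR = −(0.798%) + 1.514 × 10.137% = 14.549%.

14.55%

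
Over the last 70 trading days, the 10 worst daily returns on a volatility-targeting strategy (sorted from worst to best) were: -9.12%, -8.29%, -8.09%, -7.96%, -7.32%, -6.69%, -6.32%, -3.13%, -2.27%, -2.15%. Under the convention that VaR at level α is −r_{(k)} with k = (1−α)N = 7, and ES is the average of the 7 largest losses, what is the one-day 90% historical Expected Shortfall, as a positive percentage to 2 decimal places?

7.68%

The 7 worst returns sum to -53.79%.
ES = −(-53.79%) / 7 = 7.6842…% ≈ 7.68%.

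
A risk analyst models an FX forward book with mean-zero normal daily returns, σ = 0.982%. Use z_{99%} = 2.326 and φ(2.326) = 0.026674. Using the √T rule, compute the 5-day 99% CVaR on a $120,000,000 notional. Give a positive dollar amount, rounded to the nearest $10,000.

σ_{5d} = 0.982% × √5 = 2.196%.
ES multiplier = φ(z)/(1−α) = 0.026674/0.01 = 2.667.
ES = 2.196% × 2.667 = 5.857%; on $120,000,000: $7,028,400.

$7,030,000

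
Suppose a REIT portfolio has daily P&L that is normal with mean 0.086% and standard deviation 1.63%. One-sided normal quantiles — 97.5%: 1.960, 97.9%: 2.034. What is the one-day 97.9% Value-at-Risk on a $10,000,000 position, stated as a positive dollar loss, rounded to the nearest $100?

VaR = −μ + z·σ = −(0.086%) + 2.034 × 1.63% = 3.229%.
On $10,000,000: 0.03229 × $10,000,000 = $322,900.

$322,900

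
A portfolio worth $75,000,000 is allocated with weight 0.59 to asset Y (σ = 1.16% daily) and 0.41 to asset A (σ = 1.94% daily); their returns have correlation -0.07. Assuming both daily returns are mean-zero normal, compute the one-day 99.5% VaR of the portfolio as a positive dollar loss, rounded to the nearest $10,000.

$1,960,000

σ_p² = 0.59²·1.16² + 0.41²·1.94² + 2·-0.07·0.59·0.41·1.16·1.94 = 1.0249 (%²).
σ_p = √1.0249 = 1.012%.
At 99.5%, z = 2.576.
VaR = 2.576 × 1.012% = 2.607%; on $75,000,000 that is $1,955,250.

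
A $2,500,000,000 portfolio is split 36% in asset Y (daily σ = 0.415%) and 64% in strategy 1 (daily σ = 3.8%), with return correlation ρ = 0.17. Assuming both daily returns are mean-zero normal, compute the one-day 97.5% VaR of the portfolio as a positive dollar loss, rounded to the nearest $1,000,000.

σ_p² = 0.36²·0.415² + 0.64²·3.8² + 2·0.17·0.36·0.64·0.415·3.8 = 6.0605 (%²).
σ_p = √6.0605 = 2.462%.
At 97.5%, z = 1.960.
VaR = 1.960 × 2.462% = 4.826%; on $2,500,000,000 that is $120,650,000.

$121,000,000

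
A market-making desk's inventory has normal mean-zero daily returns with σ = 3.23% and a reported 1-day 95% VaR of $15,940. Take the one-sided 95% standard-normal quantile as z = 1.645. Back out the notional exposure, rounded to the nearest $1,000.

$300,000

VaR as a fraction of value: z·σ = 1.645 × 3.23% = 5.31335%.
Position = $15,940 / 0.0531335 = $299,999.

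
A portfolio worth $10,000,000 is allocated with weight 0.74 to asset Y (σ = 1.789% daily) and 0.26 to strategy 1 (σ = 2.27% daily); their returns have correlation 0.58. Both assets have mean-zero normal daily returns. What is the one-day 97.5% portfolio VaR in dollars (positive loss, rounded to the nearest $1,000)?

σ_p² = 0.74²·1.789² + 0.26²·2.27² + 2·0.58·0.74·0.26·1.789·2.27 = 3.0073 (%²).
σ_p = √3.0073 = 1.734%.
At 97.5%, z = 1.960.
VaR = 1.960 × 1.734% = 3.399%; on $10,000,000 that is $339,900.

$340,000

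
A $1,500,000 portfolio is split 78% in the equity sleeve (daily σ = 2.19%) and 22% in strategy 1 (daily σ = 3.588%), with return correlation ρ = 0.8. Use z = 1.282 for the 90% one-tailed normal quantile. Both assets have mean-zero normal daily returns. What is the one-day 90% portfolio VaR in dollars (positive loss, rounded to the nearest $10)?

σ_p² = 0.78²·2.19² + 0.22²·3.588² + 2·0.8·0.78·0.22·2.19·3.588 = 5.6985 (%²).
σ_p = √5.6985 = 2.387%.
VaR = 1.282 × 2.387% = 3.060%; on $1,500,000 that is $45,900.

$45,900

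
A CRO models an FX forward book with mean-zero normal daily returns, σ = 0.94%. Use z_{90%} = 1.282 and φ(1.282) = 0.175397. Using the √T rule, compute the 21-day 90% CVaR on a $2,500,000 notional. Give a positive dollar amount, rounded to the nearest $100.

$188,900

σ_{21d} = 0.94% × √21 = 4.308%.
ES multiplier = φ(z)/(1−α) = 0.175397/0.1 = 1.754.
ES = 4.308% × 1.754 = 7.556%; on $2,500,000: $188,900.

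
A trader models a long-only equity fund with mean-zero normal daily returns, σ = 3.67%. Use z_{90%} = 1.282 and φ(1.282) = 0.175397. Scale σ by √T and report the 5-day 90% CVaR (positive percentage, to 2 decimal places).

σ_{5d} = 3.67% × √5 = 8.206%.
ES multiplier = φ(z)/(1−α) = 0.175397/0.1 = 1.754.
ES = 8.206% × 1.754 = 14.393%.

14.39%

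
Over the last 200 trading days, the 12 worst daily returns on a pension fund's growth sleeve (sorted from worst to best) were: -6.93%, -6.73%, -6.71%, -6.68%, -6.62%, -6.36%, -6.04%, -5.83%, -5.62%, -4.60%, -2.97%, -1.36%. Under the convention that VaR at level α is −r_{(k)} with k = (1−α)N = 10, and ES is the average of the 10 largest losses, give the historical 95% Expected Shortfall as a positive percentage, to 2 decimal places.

The 10 worst returns sum to -62.12%.
ES = −(-62.12%) / 10 = 6.212% ≈ 6.21%.

6.21%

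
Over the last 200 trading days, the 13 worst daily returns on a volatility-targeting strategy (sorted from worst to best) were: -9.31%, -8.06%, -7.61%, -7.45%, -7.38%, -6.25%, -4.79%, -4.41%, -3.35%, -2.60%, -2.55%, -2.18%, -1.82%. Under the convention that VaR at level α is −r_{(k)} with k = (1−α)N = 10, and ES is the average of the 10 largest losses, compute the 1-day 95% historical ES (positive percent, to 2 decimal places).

6.12%

The 10 worst returns sum to -61.21%.
ES = −(-61.21%) / 10 = 6.121% ≈ 6.12%.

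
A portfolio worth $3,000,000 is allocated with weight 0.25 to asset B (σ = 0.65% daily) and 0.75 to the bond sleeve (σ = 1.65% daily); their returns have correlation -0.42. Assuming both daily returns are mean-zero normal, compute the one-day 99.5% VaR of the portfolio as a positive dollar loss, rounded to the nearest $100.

$91,100

σ_p² = 0.25²·0.65² + 0.75²·1.65² + 2·-0.42·0.25·0.75·0.65·1.65 = 1.3889 (%²).
σ_p = √1.3889 = 1.179%.
At 99.5%, z = 2.576.
VaR = 2.576 × 1.179% = 3.037%; on $3,000,000 that is $91,110.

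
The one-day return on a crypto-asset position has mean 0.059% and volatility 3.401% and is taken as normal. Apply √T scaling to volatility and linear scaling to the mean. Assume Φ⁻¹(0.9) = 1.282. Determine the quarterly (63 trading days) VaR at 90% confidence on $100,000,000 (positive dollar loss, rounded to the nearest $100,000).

σ_{63d} = 3.401% × √63 = 26.995%; μ_{63d} = 63 × 0.059% = 3.717%.
VaR = −(3.717%) + 1.282 × 26.995% = 30.891%.
On $100,000,000: 0.30891 × $100,000,000 = $30,891,000.

$30,900,000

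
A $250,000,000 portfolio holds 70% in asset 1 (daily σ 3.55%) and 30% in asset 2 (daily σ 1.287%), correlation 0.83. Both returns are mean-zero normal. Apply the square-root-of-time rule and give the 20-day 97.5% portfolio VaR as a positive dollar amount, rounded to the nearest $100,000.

σ_p = √(0.7²·3.55² + 0.3²·1.287² + 2·0.83·0.7·0.3·3.55·1.287) = 2.814%.
σ_{20d} = 2.814% × √20 = 12.585%.
z(97.5%) = 1.960.
VaR = 1.960 × 12.585% = 24.667%; on $250,000,000 that is $61,667,500.

$61,700,000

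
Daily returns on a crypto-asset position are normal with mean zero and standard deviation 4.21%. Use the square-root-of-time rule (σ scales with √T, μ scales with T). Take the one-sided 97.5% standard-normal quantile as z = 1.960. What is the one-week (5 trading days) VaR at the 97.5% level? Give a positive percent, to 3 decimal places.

σ_{5d} = 4.21% × √5 = 9.414%.
VaR = 1.960 × 9.414% = 18.451%.

18.451%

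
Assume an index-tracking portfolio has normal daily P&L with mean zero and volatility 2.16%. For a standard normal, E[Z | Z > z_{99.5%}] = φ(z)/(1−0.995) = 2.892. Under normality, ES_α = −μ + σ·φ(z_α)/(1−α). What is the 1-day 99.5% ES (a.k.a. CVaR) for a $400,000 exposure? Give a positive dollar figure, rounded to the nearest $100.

$25,000

ES = 2.16% × 2.892 = 6.247%.
On $400,000: 0.06247 × $400,000 = $24,988.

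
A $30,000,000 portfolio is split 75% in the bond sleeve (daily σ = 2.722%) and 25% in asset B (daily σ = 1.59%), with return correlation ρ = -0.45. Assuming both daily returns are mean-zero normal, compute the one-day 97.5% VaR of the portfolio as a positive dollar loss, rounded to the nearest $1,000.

σ_p² = 0.75²·2.722² + 0.25²·1.59² + 2·-0.45·0.75·0.25·2.722·1.59 = 3.5954 (%²).
σ_p = √3.5954 = 1.896%.
At 97.5%, z = 1.960.
VaR = 1.960 × 1.896% = 3.716%; on $30,000,000 that is $1,114,800.

$1,115,000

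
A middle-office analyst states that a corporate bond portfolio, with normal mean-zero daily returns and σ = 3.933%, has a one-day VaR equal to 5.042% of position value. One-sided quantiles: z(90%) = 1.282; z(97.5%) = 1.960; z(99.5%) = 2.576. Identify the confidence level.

90%

Implied z = VaR/σ = 5.042 / 3.933 = 1.282.
This matches z(90%) = 1.282.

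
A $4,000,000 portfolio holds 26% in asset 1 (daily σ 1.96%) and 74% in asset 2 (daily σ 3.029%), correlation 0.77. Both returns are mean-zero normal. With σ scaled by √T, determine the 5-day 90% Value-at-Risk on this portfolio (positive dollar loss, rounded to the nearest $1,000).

σ_p = √(0.26²·1.96² + 0.74²·3.029² + 2·0.77·0.26·0.74·1.96·3.029) = 2.654%.
σ_{5d} = 2.654% × √5 = 5.935%.
z(90%) = 1.282.
VaR = 1.282 × 5.935% = 7.609%; on $4,000,000 that is $304,360.

$304,000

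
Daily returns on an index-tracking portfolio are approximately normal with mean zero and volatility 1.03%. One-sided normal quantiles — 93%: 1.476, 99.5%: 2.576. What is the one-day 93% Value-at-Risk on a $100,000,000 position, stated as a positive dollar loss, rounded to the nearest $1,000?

$1,520,000

VaR = z·σ = 1.476 × 1.03% = 1.520%.
On $100,000,000: 0.01520 × $100,000,000 = $1,520,000.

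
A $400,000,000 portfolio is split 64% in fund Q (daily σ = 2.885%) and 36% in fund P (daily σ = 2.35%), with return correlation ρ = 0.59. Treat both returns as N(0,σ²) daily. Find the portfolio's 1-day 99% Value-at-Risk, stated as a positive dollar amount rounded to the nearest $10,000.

σ_p² = 0.64²·2.885² + 0.36²·2.35² + 2·0.59·0.64·0.36·2.885·2.35 = 5.9681 (%²).
σ_p = √5.9681 = 2.443%.
At 99%, z = 2.326.
VaR = 2.326 × 2.443% = 5.682%; on $400,000,000 that is $22,728,000.

$22,730,000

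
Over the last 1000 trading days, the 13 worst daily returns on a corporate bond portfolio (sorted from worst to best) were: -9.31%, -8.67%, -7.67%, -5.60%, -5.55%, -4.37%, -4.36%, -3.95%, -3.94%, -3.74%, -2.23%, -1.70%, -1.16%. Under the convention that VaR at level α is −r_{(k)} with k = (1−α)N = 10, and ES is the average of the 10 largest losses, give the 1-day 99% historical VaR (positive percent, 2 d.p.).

3.74%

k = 10; the 10th lowest return is -3.74%, so VaR = 3.74%.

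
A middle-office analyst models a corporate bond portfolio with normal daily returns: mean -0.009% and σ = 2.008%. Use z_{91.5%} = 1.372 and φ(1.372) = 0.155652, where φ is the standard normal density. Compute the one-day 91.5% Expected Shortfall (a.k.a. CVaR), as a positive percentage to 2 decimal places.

3.69%

Tail multiplier: φ(z)/(1−α) = 0.155652 / 0.085 = 1.831.
ES = −(-0.009%) + 2.008% × 1.831 = 3.686%.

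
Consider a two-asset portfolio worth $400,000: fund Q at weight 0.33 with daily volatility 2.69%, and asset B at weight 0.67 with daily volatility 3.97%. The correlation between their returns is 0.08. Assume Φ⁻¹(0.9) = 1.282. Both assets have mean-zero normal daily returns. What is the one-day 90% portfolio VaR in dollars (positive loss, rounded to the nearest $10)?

σ_p² = 0.33²·2.69² + 0.67²·3.97² + 2·0.08·0.33·0.67·2.69·3.97 = 8.2409 (%²).
σ_p = √8.2409 = 2.871%.
VaR = 1.282 × 2.871% = 3.681%; on $400,000 that is $14,724.

$14,720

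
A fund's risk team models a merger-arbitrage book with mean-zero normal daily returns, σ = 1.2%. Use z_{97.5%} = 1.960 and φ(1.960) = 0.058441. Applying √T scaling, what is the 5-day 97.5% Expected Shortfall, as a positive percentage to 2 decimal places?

σ_{5d} = 1.2% × √5 = 2.683%.
ES multiplier = φ(z)/(1−α) = 0.058441/0.025 = 2.338.
ES = 2.683% × 2.338 = 6.273%.

6.27%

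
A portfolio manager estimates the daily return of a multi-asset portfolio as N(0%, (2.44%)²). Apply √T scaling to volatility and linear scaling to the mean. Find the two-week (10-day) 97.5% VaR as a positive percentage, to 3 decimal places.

15.123%

At 97.5%, z = 1.960.
σ_{10d} = 2.44% × √10 = 7.716%.
VaR = 1.960 × 7.716% = 15.123%.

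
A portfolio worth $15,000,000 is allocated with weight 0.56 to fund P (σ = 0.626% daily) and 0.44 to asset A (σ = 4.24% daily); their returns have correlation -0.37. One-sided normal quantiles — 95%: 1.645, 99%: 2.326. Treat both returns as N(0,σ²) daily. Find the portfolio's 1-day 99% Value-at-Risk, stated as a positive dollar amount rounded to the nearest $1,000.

$616,000

σ_p² = 0.56²·0.626² + 0.44²·4.24² + 2·-0.37·0.56·0.44·0.626·4.24 = 3.1194 (%²).
σ_p = √3.1194 = 1.766%.
VaR = 2.326 × 1.766% = 4.108%; on $15,000,000 that is $616,200.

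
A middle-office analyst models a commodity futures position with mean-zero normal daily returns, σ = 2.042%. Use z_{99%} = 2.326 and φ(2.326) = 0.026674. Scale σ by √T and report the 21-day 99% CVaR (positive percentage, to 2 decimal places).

24.96%

σ_{21d} = 2.042% × √21 = 9.358%.
ES multiplier = φ(z)/(1−α) = 0.026674/0.01 = 2.667.
ES = 9.358% × 2.667 = 24.958%.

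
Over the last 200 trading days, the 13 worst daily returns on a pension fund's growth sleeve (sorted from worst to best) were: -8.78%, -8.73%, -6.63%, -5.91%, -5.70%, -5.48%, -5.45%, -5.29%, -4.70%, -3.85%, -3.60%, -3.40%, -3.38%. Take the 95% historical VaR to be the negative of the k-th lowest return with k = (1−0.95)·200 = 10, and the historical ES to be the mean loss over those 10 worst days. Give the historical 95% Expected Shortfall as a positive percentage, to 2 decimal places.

6.05%

The 10 worst returns sum to -60.52%.
ES = −(-60.52%) / 10 = 6.052% ≈ 6.05%.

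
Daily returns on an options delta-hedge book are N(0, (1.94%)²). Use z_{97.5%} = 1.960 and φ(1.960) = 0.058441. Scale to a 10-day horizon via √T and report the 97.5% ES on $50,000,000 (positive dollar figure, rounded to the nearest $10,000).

σ_{10d} = 1.94% × √10 = 6.135%.
ES multiplier = φ(z)/(1−α) = 0.058441/0.025 = 2.338.
ES = 6.135% × 2.338 = 14.344%; on $50,000,000: $7,172,000.

$7,170,000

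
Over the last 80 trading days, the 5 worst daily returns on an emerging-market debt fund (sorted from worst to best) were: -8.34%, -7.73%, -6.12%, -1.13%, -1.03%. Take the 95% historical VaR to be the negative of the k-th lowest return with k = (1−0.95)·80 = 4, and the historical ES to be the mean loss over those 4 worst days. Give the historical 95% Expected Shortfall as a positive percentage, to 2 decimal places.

5.83%

The 4 worst returns sum to -23.32%.
ES = −(-23.32%) / 4 = 5.83%.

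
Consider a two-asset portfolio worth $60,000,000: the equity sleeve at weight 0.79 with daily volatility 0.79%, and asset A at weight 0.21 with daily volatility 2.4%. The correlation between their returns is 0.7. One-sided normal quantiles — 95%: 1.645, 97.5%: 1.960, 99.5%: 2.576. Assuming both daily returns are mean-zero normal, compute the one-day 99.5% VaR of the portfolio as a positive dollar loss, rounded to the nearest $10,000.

σ_p² = 0.79²·0.79² + 0.21²·2.4² + 2·0.7·0.79·0.21·0.79·2.4 = 1.0839 (%²).
σ_p = √1.0839 = 1.041%.
VaR = 2.576 × 1.041% = 2.682%; on $60,000,000 that is $1,609,200.

$1,610,000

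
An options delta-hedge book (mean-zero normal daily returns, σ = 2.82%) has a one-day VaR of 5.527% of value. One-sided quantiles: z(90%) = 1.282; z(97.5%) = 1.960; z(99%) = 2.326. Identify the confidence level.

97.5%

Implied z = VaR/σ = 5.527 / 2.82 = 1.960.
This matches z(97.5%) = 1.960.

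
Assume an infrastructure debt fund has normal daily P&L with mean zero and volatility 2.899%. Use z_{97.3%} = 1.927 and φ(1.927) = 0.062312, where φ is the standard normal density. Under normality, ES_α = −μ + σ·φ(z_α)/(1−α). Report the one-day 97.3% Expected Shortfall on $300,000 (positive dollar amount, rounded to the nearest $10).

$20,070

Tail multiplier: φ(z)/(1−α) = 0.062312 / 0.027 = 2.308.
ES = 2.899% × 2.308 = 6.691%.
On $300,000: 0.06691 × $300,000 = $20,073.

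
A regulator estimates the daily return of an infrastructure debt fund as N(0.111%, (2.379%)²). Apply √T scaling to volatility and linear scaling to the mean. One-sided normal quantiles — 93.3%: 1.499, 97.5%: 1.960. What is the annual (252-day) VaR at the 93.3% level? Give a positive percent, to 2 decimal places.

σ_{252d} = 2.379% × √252 = 37.765%; μ_{252d} = 252 × 0.111% = 27.972%.
VaR = −(27.972%) + 1.499 × 37.765% = 28.638%.

28.64%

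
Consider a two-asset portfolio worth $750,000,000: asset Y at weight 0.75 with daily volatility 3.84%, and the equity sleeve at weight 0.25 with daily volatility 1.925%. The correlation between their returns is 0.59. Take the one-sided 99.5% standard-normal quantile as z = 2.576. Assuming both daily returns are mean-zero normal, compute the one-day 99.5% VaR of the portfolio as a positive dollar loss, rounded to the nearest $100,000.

σ_p² = 0.75²·3.84² + 0.25²·1.925² + 2·0.59·0.75·0.25·3.84·1.925 = 10.1615 (%²).
σ_p = √10.1615 = 3.188%.
VaR = 2.576 × 3.188% = 8.212%; on $750,000,000 that is $61,590,000.

$61,600,000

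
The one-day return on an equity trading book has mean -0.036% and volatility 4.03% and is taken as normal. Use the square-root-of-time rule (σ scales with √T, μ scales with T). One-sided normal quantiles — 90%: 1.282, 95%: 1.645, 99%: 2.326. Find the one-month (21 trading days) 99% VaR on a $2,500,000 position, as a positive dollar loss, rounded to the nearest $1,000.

$1,093,000

σ_{21d} = 4.03% × √21 = 18.468%; μ_{21d} = 21 × -0.036% = -0.756%.
VaR = −(-0.756%) + 2.326 × 18.468% = 43.713%.
On $2,500,000: 0.43713 × $2,500,000 = $1,092,825.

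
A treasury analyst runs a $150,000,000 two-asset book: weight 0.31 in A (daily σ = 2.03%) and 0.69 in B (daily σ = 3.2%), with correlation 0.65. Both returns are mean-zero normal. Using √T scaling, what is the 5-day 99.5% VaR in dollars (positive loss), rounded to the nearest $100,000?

σ_p = √(0.31²·2.03² + 0.69²·3.2² + 2·0.65·0.31·0.69·2.03·3.2) = 2.660%.
σ_{5d} = 2.660% × √5 = 5.948%.
z(99.5%) = 2.576.
VaR = 2.576 × 5.948% = 15.322%; on $150,000,000 that is $22,983,000.

$23,000,000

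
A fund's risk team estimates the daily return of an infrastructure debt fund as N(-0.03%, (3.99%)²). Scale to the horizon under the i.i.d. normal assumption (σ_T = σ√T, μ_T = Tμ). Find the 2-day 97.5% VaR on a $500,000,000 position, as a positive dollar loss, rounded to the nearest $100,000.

$55,600,000

At 97.5%, z = 1.960.
σ_{2d} = 3.99% × √2 = 5.643%; μ_{2d} = 2 × -0.03% = -0.060%.
VaR = −(-0.060%) + 1.960 × 5.643% = 11.120%.
On $500,000,000: 0.11120 × $500,000,000 = $55,600,000.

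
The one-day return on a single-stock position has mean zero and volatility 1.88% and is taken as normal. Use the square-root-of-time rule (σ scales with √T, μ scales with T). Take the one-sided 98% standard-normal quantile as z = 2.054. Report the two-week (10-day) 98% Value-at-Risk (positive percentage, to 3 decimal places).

12.211%

σ_{10d} = 1.88% × √10 = 5.945%.
VaR = 2.054 × 5.945% = 12.211%.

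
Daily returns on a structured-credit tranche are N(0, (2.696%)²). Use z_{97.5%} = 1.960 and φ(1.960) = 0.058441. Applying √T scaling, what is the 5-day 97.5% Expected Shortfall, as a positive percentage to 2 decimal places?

14.09%

σ_{5d} = 2.696% × √5 = 6.028%.
ES multiplier = φ(z)/(1−α) = 0.058441/0.025 = 2.338.
ES = 6.028% × 2.338 = 14.093%.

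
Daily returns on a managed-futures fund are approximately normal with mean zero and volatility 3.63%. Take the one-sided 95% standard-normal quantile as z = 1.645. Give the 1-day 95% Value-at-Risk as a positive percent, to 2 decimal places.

5.97%

VaR = z·σ = 1.645 × 3.63% = 5.971%.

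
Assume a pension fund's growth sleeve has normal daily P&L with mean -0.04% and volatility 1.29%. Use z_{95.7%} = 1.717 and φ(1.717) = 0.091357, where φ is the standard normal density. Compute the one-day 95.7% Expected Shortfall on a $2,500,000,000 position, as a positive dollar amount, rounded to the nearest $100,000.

Tail multiplier: φ(z)/(1−α) = 0.091357 / 0.043 = 2.125.
ES = −(-0.04%) + 1.29% × 2.125 = 2.781%.
On $2,500,000,000: 0.02781 × $2,500,000,000 = $69,525,000.

$69,500,000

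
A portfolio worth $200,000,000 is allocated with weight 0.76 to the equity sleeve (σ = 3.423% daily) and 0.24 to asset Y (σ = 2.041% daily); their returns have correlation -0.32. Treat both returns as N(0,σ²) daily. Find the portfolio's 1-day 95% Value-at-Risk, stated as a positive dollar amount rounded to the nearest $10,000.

σ_p² = 0.76²·3.423² + 0.24²·2.041² + 2·-0.32·0.76·0.24·3.423·2.041 = 6.1921 (%²).
σ_p = √6.1921 = 2.488%.
At 95%, z = 1.645.
VaR = 1.645 × 2.488% = 4.093%; on $200,000,000 that is $8,186,000.

$8,190,000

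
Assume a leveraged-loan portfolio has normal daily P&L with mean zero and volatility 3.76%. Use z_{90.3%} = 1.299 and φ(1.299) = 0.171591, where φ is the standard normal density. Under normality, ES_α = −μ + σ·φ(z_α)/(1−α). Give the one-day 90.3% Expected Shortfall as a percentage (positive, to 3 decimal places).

Tail multiplier: φ(z)/(1−α) = 0.171591 / 0.097 = 1.769.
ES = 3.76% × 1.769 = 6.651%.

6.651%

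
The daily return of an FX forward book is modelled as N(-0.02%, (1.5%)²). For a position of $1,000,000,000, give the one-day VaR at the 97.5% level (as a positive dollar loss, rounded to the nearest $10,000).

$29,600,000

At 97.5% one-sided, z = 1.960.
VaR = −μ + z·σ = −(-0.02%) + 1.960 × 1.5% = 2.960%.
On $1,000,000,000: 0.02960 × $1,000,000,000 = $29,600,000.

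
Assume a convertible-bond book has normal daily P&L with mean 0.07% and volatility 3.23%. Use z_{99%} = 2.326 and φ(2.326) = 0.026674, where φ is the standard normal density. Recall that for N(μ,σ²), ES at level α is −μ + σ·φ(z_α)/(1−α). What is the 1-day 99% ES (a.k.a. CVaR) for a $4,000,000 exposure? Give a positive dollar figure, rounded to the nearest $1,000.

Tail multiplier: φ(z)/(1−α) = 0.026674 / 0.01 = 2.667.
ES = −(0.07%) + 3.23% × 2.667 = 8.544%.
On $4,000,000: 0.08544 × $4,000,000 = $341,760.

$342,000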